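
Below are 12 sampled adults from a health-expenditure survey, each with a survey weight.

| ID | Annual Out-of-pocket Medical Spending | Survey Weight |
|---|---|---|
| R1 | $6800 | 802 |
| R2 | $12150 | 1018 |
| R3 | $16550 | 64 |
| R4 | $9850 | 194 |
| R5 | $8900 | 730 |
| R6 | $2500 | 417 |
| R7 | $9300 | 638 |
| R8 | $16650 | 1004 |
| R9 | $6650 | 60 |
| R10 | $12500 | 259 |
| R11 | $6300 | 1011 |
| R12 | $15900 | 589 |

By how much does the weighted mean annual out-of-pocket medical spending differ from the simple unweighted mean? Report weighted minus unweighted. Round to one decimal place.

29.8

Unweighted sum = 6800 + 12150 + 16550 + 9850 + 8900 + 2500 + 9300 + 16650 + 6650 + 12500 + 6300 + 15900 = 124050
Unweighted mean = 124050 / 12 = 10337.5
Weighted sum = 6800×802 + 12150×1018 + 16550×64 + 9850×194 + 8900×730 + 2500×417 + 9300×638 + 16650×1004 + 6650×60 + 12500×259 + 6300×1011 + 15900×589
  = 5453600 + 12368700 + 1059200 + 1910900 + 6497000 + 1042500 + 5933400 + 16716600 + 399000 + 3237500 + 6369300 + 9365100 = 70352800
Sum of weights = 802 + 1018 + 64 + 194 + 730 + 417 + 638 + 1004 + 60 + 259 + 1011 + 589 = 6786
Weighted mean = 70352800 / 6786 = 10367.345
Difference (weighted minus unweighted) = 29.844533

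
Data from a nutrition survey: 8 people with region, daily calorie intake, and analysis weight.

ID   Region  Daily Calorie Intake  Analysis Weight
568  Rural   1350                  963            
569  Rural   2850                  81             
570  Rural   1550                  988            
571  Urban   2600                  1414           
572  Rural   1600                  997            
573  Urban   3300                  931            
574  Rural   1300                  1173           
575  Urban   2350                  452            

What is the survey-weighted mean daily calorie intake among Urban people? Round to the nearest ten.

Urban rows: 571, 573, 575
Weighted sum = 2600×1414 + 3300×931 + 2350×452
  = 3676400 + 3072300 + 1062200 = 7810900
Sum of weights = 2797
Weighted mean = 7810900 / 2797 = 2792.5992

2790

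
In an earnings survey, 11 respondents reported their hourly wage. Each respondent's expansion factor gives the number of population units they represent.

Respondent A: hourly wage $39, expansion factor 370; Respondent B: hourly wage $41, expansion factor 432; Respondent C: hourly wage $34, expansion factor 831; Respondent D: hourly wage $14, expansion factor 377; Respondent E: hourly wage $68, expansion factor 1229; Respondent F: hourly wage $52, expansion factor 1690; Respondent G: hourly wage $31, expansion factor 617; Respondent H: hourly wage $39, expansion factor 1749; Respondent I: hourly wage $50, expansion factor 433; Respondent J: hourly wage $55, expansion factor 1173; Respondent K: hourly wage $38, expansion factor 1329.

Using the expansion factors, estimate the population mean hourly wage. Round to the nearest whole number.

45

Weighted sum = 39×370 + 41×432 + 34×831 + 14×377 + 68×1229 + 52×1690 + 31×617 + 39×1749 + 50×433 + 55×1173 + 38×1329
  = 461131
Sum of weights = 370 + 432 + 831 + 377 + 1229 + 1690 + 617 + 1749 + 433 + 1173 + 1329 = 10230
Weighted mean = 461131 / 10230 = 45.076344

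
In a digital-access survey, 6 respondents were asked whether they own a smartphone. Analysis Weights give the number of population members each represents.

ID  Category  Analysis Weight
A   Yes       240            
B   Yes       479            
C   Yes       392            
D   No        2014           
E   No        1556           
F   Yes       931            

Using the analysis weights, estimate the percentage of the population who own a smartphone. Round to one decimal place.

36.4

Sum of weights for 'Yes' = 240 + 479 + 392 + 931 = 2042
Total weight = 240 + 479 + 392 + 2014 + 1556 + 931 = 5612
Weighted proportion = 2042 / 5612 = 0.36386315 → 36.386315%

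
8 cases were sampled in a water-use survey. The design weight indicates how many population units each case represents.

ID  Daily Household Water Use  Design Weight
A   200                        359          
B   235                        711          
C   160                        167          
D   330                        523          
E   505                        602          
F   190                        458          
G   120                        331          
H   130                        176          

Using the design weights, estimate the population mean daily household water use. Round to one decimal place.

268.1

Weighted sum = 200×359 + 235×711 + 160×167 + 330×523 + 505×602 + 190×458 + 120×331 + 130×176
  = 891825
Sum of weights = 3327
Weighted mean = 891825 / 3327 = 268.05681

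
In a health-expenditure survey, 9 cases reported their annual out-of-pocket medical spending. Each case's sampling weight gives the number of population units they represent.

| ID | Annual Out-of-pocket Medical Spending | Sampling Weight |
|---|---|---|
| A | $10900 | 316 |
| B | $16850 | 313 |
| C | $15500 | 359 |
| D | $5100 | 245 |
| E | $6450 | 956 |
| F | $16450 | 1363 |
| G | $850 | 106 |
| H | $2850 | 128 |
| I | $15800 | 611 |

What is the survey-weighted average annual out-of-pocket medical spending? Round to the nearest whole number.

12333

Weighted sum = 10900×316 + 16850×313 + 15500×359 + 5100×245 + 6450×956 + 16450×1363 + 850×106 + 2850×128 + 15800×611
  = 3444400 + 5274050 + 5564500 + 1249500 + 6166200 + 22421350 + 90100 + 364800 + 9653800 = 54228700
Sum of weights = 316 + 313 + 359 + 245 + 956 + 1363 + 106 + 128 + 611 = 4397
Weighted mean = 54228700 / 4397 = 12333.113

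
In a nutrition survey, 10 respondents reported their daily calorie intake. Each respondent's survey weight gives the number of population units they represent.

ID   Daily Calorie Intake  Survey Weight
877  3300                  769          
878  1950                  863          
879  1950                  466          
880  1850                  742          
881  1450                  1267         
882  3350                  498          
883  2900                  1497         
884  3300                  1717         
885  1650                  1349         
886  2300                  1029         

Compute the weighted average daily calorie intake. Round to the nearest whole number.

Weighted sum = 3300×769 + 1950×863 + 1950×466 + 1850×742 + 1450×1267 + 3350×498 + 2900×1497 + 3300×1717 + 1650×1349 + 2300×1029
  = 24607350
Sum of weights = 769 + 863 + 466 + 742 + 1267 + 498 + 1497 + 1717 + 1349 + 1029 = 10197
Weighted mean = 24607350 / 10197 = 2413.1951

2413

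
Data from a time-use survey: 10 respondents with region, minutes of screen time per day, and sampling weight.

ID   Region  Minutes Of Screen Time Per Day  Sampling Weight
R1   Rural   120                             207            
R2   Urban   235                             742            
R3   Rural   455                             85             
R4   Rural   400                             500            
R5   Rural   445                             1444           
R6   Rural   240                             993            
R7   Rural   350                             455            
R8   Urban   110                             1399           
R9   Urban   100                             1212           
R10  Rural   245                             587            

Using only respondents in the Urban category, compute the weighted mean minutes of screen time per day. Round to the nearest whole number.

134

Urban rows: R2, R8, R9
Weighted sum = 235×742 + 110×1399 + 100×1212
  = 174370 + 153890 + 121200 = 449460
Sum of weights = 742 + 1399 + 1212 = 3353
Weighted mean = 449460 / 3353 = 134.04712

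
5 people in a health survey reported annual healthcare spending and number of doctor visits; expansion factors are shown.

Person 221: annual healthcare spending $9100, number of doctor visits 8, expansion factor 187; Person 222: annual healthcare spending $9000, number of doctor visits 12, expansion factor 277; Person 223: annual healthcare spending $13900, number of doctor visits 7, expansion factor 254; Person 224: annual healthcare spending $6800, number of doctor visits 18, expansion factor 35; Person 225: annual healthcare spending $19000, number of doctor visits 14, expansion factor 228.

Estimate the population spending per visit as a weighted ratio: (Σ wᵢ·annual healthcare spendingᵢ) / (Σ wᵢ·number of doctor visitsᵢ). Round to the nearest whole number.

Σ wᵢ·y = 9100×187 + 9000×277 + 13900×254 + 6800×35 + 19000×228
  = 1701700 + 2493000 + 3530600 + 238000 + 4332000 = 12295300
Σ wᵢ·x = 8×187 + 12×277 + 7×254 + 18×35 + 14×228
  = 1496 + 3324 + 1778 + 630 + 3192 = 10420
Ratio = 12295300 / 10420 = 1179.9712

1180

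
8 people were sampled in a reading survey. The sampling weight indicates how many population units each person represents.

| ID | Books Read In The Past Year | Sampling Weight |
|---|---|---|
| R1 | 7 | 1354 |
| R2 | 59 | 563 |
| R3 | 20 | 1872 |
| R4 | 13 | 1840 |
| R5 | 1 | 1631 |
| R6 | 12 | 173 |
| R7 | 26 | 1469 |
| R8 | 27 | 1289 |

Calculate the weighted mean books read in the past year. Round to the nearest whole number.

Weighted sum = 180759
Sum of weights = 1354 + 563 + 1872 + 1840 + 1631 + 173 + 1469 + 1289 = 10191
Weighted mean = 180759 / 10191 = 17.737121

18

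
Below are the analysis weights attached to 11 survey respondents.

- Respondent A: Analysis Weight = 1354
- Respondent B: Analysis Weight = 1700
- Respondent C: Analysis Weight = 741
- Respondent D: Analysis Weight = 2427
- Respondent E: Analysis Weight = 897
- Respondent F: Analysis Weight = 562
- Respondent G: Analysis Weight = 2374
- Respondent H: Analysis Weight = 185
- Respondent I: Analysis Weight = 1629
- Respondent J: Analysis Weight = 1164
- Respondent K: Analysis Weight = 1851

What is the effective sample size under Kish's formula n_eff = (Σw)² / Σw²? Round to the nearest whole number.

9

Σ wᵢ = 1354 + 1700 + 741 + 2427 + 897 + 562 + 2374 + 185 + 1629 + 1164 + 1851 = 14884
Σ wᵢ² = 25388018
n_eff = 14884² / 25388018 = 221533456 / 25388018 = 8.7259059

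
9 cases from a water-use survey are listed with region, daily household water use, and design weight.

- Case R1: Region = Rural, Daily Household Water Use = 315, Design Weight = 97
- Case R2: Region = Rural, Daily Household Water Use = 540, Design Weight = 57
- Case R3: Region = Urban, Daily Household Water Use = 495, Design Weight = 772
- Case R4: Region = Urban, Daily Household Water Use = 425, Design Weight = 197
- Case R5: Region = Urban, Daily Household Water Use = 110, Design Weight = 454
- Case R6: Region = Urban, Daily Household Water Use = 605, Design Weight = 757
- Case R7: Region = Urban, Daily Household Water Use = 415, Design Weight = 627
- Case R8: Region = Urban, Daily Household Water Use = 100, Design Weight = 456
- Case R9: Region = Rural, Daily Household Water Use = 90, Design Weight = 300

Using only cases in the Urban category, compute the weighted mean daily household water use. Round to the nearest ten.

Urban rows: R3, R4, R5, R6, R7, R8
Weighted sum = 495×772 + 425×197 + 110×454 + 605×757 + 415×627 + 100×456
  = 1279595
Sum of weights = 3263
Weighted mean = 1279595 / 3263 = 392.15293

390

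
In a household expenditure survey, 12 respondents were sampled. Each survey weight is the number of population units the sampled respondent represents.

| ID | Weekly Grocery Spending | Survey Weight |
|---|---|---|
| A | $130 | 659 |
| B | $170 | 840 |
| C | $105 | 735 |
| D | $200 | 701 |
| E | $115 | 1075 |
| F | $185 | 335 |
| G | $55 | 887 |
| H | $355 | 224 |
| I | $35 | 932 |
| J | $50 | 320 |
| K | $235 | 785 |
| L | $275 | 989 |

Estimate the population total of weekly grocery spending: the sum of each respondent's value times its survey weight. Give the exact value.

Weighted total = 130×659 + 170×840 + 105×735 + 200×701 + 115×1075 + 185×335 + 55×887 + 355×224 + 35×932 + 50×320 + 235×785 + 275×989
  = 85670 + 142800 + 77175 + 140200 + 123625 + 61975 + 48785 + 79520 + 32620 + 16000 + 184475 + 271975 = 1264820

1264820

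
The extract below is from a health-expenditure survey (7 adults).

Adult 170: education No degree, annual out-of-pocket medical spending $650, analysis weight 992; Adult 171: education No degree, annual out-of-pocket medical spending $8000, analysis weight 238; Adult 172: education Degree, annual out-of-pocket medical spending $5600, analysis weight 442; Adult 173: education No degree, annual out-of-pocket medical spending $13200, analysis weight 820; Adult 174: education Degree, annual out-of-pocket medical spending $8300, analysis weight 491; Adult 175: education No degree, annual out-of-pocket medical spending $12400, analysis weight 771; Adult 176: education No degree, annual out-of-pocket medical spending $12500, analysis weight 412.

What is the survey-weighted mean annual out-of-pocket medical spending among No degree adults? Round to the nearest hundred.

No degree rows: 170, 171, 173, 175, 176
Weighted sum = 650×992 + 8000×238 + 13200×820 + 12400×771 + 12500×412
  = 28083200
Sum of weights = 992 + 238 + 820 + 771 + 412 = 3233
Weighted mean = 28083200 / 3233 = 8686.4213

8700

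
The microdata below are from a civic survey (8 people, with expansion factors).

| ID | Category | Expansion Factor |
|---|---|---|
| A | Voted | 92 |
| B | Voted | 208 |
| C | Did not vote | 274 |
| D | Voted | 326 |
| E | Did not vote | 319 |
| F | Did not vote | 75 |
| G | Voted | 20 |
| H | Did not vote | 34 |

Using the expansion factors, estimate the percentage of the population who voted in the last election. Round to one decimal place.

47.9

Sum of weights for 'Voted' = 92 + 208 + 326 + 20 = 646
Total weight = 92 + 208 + 274 + 326 + 319 + 75 + 20 + 34 = 1348
Weighted proportion = 646 / 1348 = 0.47922849 → 47.922849%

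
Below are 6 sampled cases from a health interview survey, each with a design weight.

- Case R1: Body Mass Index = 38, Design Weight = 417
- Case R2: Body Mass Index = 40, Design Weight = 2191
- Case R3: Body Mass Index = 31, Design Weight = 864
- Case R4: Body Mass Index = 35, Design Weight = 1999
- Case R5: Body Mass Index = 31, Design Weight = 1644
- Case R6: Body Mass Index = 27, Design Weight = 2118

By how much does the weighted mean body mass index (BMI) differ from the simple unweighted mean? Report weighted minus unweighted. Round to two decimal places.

-0.27

Unweighted sum = 38 + 40 + 31 + 35 + 31 + 27 = 202
Unweighted mean = 202 / 6 = 33.666667
Weighted sum = 38×417 + 40×2191 + 31×864 + 35×1999 + 31×1644 + 27×2118
  = 308385
Sum of weights = 417 + 2191 + 864 + 1999 + 1644 + 2118 = 9233
Weighted mean = 308385 / 9233 = 33.400303
Difference (weighted minus unweighted) = -0.26636341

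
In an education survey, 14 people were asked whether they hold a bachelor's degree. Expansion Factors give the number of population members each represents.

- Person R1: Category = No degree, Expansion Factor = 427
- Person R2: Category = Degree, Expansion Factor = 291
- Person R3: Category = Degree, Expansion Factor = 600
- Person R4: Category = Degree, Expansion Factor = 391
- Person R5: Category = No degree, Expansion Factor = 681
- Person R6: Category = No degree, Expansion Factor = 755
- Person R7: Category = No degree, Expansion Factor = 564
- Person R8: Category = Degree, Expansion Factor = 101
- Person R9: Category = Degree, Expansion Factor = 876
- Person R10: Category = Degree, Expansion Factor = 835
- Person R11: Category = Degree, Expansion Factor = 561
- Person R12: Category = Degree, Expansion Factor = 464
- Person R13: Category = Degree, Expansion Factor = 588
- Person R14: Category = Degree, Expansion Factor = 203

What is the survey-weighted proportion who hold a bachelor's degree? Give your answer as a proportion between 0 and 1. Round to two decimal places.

0.67

Sum of weights for 'Degree' = 291 + 600 + 391 + 101 + 876 + 835 + 561 + 464 + 588 + 203 = 4910
Total weight = 7337
Weighted proportion = 4910 / 7337 = 0.66921085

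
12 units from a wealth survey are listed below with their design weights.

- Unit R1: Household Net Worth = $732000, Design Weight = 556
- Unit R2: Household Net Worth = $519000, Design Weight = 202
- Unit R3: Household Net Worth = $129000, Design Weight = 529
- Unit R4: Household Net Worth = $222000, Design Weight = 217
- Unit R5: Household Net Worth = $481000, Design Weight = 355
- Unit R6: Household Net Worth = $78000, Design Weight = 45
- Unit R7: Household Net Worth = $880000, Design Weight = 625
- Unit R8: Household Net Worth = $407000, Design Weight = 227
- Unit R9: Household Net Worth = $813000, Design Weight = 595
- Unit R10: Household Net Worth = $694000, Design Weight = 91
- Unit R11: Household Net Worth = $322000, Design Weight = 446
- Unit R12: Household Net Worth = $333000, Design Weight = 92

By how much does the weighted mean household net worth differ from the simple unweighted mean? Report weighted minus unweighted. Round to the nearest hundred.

76700

Unweighted sum = 732000 + 519000 + 129000 + 222000 + 481000 + 78000 + 880000 + 407000 + 813000 + 694000 + 322000 + 333000 = 5610000
Unweighted mean = 5610000 / 12 = 467500
Weighted sum = 2166036000
Sum of weights = 556 + 202 + 529 + 217 + 355 + 45 + 625 + 227 + 595 + 91 + 446 + 92 = 3980
Weighted mean = 2166036000 / 3980 = 544230.15
Difference (weighted minus unweighted) = 76730.151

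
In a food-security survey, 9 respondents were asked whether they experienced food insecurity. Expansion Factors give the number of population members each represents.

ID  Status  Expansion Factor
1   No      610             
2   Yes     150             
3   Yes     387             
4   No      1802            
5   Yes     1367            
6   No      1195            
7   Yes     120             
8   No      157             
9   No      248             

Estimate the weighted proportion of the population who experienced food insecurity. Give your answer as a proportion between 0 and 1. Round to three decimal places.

0.335

Sum of weights for 'Yes' = 150 + 387 + 1367 + 120 = 2024
Total weight = 610 + 150 + 387 + 1802 + 1367 + 1195 + 120 + 157 + 248 = 6036
Weighted proportion = 2024 / 6036 = 0.3353214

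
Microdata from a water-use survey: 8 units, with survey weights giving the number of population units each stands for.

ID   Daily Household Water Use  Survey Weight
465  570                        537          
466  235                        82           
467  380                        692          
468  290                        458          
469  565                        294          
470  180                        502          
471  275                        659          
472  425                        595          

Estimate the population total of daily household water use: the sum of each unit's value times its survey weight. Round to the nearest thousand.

1412000

Weighted total = 570×537 + 235×82 + 380×692 + 290×458 + 565×294 + 180×502 + 275×659 + 425×595
  = 306090 + 19270 + 262960 + 132820 + 166110 + 90360 + 181225 + 252875 = 1411710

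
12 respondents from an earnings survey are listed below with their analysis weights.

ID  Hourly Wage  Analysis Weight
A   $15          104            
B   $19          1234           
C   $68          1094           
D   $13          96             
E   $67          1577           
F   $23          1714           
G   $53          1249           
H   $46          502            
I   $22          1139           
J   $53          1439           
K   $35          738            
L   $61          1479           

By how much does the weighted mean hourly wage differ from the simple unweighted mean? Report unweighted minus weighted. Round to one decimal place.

-5.1

Unweighted sum = 475
Unweighted mean = 475 / 12 = 39.583333
Weighted sum = 552390
Sum of weights = 104 + 1234 + 1094 + 96 + 1577 + 1714 + 1249 + 502 + 1139 + 1439 + 738 + 1479 = 12365
Weighted mean = 552390 / 12365 = 44.673676
Difference (unweighted minus weighted) = -5.0903424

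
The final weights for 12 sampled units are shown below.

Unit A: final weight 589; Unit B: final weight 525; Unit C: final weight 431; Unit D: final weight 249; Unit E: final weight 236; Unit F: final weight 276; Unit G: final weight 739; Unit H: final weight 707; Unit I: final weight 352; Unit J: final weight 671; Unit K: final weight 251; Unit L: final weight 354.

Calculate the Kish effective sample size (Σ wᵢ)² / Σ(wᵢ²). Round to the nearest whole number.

Σ wᵢ = 589 + 525 + 431 + 249 + 236 + 276 + 739 + 707 + 352 + 671 + 251 + 354 = 5380
Σ wᵢ² = 2810612
n_eff = 5380² / 2810612 = 28944400 / 2810612 = 10.298255

10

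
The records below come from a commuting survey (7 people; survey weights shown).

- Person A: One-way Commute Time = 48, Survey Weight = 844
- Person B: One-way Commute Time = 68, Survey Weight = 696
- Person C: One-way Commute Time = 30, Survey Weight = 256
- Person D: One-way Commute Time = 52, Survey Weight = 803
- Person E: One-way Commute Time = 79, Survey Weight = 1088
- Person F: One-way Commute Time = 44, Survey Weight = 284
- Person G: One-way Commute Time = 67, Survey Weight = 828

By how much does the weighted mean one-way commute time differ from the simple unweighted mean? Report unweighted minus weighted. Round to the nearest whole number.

Unweighted sum = 48 + 68 + 30 + 52 + 79 + 44 + 67 = 388
Unweighted mean = 388 / 7 = 55.428571
Weighted sum = 48×844 + 68×696 + 30×256 + 52×803 + 79×1088 + 44×284 + 67×828
  = 40512 + 47328 + 7680 + 41756 + 85952 + 12496 + 55476 = 291200
Sum of weights = 844 + 696 + 256 + 803 + 1088 + 284 + 828 = 4799
Weighted mean = 291200 / 4799 = 60.679308
Difference (unweighted minus weighted) = -5.2507368

-5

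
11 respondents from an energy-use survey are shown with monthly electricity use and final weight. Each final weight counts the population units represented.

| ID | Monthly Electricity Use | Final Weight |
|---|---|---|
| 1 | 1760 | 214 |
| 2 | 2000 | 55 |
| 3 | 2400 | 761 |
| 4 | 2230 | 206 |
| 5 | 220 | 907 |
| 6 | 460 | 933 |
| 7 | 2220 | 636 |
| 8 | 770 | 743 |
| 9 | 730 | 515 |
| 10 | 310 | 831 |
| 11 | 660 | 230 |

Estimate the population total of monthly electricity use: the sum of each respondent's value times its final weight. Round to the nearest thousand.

Weighted total = 1760×214 + 2000×55 + 2400×761 + 2230×206 + 220×907 + 460×933 + 2220×636 + 770×743 + 730×515 + 310×831 + 660×230
  = 376640 + 110000 + 1826400 + 459380 + 199540 + 429180 + 1411920 + 572110 + 375950 + 257610 + 151800 = 6170530

6171000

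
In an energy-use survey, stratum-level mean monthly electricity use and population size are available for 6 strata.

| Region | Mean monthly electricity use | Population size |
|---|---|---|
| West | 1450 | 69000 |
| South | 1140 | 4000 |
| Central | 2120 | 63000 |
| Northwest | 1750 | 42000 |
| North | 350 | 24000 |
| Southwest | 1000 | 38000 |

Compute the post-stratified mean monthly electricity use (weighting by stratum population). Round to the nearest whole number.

Σ Nₕ·x̄ₕ = 1450×69000 + 1140×4000 + 2120×63000 + 1750×42000 + 350×24000 + 1000×38000
  = 358070000
Σ Nₕ = 69000 + 4000 + 63000 + 42000 + 24000 + 38000 = 240000
Overall mean = 358070000 / 240000 = 1491.9583

1492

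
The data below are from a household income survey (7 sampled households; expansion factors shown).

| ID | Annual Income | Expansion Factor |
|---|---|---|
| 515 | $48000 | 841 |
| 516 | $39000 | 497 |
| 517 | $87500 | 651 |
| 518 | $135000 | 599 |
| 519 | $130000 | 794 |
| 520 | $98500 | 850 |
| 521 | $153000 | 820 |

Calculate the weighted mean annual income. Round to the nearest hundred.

100900

Weighted sum = 48000×841 + 39000×497 + 87500×651 + 135000×599 + 130000×794 + 98500×850 + 153000×820
  = 40368000 + 19383000 + 56962500 + 80865000 + 103220000 + 83725000 + 125460000 = 509983500
Sum of weights = 5052
Weighted mean = 509983500 / 5052 = 100946.85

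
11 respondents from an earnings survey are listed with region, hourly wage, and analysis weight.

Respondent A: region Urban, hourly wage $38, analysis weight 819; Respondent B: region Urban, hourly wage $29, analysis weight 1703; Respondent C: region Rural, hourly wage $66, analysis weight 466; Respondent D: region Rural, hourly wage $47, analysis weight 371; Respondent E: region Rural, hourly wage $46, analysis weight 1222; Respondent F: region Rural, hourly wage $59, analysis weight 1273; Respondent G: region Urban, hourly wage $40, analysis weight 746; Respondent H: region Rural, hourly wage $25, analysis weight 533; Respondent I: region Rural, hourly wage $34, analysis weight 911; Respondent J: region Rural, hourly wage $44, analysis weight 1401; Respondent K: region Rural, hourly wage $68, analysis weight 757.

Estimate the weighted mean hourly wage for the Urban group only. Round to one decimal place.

Urban rows: A, B, G
Weighted sum = 38×819 + 29×1703 + 40×746
  = 31122 + 49387 + 29840 = 110349
Sum of weights = 819 + 1703 + 746 = 3268
Weighted mean = 110349 / 3268 = 33.766524

33.8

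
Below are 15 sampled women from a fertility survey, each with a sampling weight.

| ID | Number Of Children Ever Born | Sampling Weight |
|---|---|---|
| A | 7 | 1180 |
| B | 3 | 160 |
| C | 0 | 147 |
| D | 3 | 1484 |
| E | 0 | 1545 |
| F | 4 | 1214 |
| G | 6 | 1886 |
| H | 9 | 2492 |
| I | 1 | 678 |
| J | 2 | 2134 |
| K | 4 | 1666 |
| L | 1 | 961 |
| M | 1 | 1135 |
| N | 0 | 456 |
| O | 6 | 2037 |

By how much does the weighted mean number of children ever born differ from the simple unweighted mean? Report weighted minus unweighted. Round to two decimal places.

Unweighted sum = 47
Unweighted mean = 47 / 15 = 3.1333333
Weighted sum = 77720
Sum of weights = 19175
Weighted mean = 77720 / 19175 = 4.0531943
Difference (weighted minus unweighted) = 0.91986093

0.92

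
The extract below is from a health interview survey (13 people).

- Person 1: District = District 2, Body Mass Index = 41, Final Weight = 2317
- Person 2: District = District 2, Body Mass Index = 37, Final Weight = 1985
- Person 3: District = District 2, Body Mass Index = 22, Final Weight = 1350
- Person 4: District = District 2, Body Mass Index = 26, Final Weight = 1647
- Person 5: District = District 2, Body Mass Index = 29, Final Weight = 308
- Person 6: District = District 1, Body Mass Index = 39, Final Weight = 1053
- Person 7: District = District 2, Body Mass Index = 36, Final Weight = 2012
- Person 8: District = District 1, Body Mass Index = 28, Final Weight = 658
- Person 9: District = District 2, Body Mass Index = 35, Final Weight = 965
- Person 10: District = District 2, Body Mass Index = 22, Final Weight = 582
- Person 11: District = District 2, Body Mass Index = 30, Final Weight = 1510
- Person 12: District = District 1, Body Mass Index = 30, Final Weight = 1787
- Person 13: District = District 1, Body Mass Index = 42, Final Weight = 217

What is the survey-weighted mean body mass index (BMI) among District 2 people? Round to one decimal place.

District 2 rows: 1, 2, 3, 4, 5, 7, 9, 10, 11
Weighted sum = 41×2317 + 37×1985 + 22×1350 + 26×1647 + 29×308 + 36×2012 + 35×965 + 22×582 + 30×1510
  = 94997 + 73445 + 29700 + 42822 + 8932 + 72432 + 33775 + 12804 + 45300 = 414207
Sum of weights = 2317 + 1985 + 1350 + 1647 + 308 + 2012 + 965 + 582 + 1510 = 12676
Weighted mean = 414207 / 12676 = 32.676475

32.7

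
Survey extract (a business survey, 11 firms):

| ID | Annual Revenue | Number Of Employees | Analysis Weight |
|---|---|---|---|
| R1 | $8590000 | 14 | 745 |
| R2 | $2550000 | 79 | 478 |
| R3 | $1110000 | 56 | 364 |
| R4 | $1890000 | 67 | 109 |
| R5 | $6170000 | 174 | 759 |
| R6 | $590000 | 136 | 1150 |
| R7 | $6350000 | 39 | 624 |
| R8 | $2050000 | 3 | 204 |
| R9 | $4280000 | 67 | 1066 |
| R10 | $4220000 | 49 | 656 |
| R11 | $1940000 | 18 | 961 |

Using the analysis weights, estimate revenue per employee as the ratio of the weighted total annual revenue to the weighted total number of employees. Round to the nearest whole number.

53250

Σ wᵢ·y = 8590000×745 + 2550000×478 + 1110000×364 + 1890000×109 + 6170000×759 + 590000×1150 + 6350000×624 + 2050000×204 + 4280000×1066 + 4220000×656 + 1940000×961
  = 6399550000 + 1218900000 + 404040000 + 206010000 + 4683030000 + 678500000 + 3962400000 + 418200000 + 4562480000 + 2768320000 + 1864340000 = 27165770000
Σ wᵢ·x = 510157
Ratio = 27165770000 / 510157 = 53249.823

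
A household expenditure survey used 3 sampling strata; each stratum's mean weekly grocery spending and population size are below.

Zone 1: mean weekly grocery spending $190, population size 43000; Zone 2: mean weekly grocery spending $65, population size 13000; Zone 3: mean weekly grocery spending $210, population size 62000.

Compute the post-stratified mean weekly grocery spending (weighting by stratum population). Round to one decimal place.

Σ Nₕ·x̄ₕ = 190×43000 + 65×13000 + 210×62000
  = 22035000
Σ Nₕ = 43000 + 13000 + 62000 = 118000
Overall mean = 22035000 / 118000 = 186.73729

186.7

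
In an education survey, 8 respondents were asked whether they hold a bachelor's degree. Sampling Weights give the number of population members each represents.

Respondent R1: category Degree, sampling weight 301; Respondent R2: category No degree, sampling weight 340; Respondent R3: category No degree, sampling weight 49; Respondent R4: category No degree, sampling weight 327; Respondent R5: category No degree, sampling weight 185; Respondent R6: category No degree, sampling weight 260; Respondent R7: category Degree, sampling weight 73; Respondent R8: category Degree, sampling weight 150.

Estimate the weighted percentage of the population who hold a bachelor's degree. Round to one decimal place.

31.1

Sum of weights for 'Degree' = 301 + 73 + 150 = 524
Total weight = 1685
Weighted proportion = 524 / 1685 = 0.31097923 → 31.097923%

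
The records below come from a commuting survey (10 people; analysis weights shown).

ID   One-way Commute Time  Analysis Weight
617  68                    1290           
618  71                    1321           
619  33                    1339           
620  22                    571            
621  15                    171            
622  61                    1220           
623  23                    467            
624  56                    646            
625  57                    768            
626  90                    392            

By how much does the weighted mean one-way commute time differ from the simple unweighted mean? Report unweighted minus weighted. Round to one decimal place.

Unweighted sum = 68 + 71 + 33 + 22 + 15 + 61 + 23 + 56 + 57 + 90 = 496
Unweighted mean = 496 / 10 = 49.6
Weighted sum = 68×1290 + 71×1321 + 33×1339 + 22×571 + 15×171 + 61×1220 + 23×467 + 56×646 + 57×768 + 90×392
  = 441218
Sum of weights = 1290 + 1321 + 1339 + 571 + 171 + 1220 + 467 + 646 + 768 + 392 = 8185
Weighted mean = 441218 / 8185 = 53.905681
Difference (unweighted minus weighted) = -4.3056811

-4.3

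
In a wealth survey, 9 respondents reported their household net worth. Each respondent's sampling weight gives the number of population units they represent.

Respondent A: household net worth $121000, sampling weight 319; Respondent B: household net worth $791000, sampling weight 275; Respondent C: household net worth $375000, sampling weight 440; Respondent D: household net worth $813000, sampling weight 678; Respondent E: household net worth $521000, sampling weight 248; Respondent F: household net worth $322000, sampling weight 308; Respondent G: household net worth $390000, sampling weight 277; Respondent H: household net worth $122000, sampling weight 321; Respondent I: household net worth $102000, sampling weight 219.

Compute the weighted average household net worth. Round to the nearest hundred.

444200

Weighted sum = 1370252000
Sum of weights = 3085
Weighted mean = 1370252000 / 3085 = 444165.96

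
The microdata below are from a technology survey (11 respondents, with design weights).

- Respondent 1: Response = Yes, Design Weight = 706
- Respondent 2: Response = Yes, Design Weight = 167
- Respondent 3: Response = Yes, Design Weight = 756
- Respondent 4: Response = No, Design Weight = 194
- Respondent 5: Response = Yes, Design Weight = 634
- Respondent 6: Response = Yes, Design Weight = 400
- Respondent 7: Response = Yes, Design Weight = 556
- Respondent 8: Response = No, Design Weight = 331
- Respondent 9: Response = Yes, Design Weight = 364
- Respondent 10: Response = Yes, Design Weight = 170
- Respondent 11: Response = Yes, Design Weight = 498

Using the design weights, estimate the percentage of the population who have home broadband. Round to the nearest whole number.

Sum of weights for 'Yes' = 706 + 167 + 756 + 634 + 400 + 556 + 364 + 170 + 498 = 4251
Total weight = 706 + 167 + 756 + 194 + 634 + 400 + 556 + 331 + 364 + 170 + 498 = 4776
Weighted proportion = 4251 / 4776 = 0.89007538 → 89.007538%

89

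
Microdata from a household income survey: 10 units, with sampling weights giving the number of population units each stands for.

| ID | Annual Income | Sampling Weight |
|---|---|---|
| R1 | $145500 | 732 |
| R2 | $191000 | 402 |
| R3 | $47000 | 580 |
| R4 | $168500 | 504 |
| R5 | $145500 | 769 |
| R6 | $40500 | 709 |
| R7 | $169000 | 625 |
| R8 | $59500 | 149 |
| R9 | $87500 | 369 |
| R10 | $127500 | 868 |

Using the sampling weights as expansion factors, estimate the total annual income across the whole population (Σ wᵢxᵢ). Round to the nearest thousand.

693524000

Weighted total = 145500×732 + 191000×402 + 47000×580 + 168500×504 + 145500×769 + 40500×709 + 169000×625 + 59500×149 + 87500×369 + 127500×868
  = 106506000 + 76782000 + 27260000 + 84924000 + 111889500 + 28714500 + 105625000 + 8865500 + 32287500 + 110670000 = 693524000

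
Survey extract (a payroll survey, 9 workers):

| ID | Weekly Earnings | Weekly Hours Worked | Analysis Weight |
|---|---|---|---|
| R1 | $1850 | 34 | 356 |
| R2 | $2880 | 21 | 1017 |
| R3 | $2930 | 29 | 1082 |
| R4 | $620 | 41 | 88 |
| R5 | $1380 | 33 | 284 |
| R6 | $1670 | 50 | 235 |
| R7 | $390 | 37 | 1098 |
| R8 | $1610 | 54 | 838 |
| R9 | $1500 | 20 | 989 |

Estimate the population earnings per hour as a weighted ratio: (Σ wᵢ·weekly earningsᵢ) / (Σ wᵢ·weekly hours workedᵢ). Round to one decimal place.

Σ wᵢ·y = 1850×356 + 2880×1017 + 2930×1082 + 620×88 + 1380×284 + 1670×235 + 390×1098 + 1610×838 + 1500×989
  = 658600 + 2928960 + 3170260 + 54560 + 391920 + 392450 + 428220 + 1349180 + 1483500 = 10857650
Σ wᵢ·x = 34×356 + 21×1017 + 29×1082 + 41×88 + 33×284 + 50×235 + 37×1098 + 54×838 + 20×989
  = 12104 + 21357 + 31378 + 3608 + 9372 + 11750 + 40626 + 45252 + 19780 = 195227
Ratio = 10857650 / 195227 = 55.615514

55.6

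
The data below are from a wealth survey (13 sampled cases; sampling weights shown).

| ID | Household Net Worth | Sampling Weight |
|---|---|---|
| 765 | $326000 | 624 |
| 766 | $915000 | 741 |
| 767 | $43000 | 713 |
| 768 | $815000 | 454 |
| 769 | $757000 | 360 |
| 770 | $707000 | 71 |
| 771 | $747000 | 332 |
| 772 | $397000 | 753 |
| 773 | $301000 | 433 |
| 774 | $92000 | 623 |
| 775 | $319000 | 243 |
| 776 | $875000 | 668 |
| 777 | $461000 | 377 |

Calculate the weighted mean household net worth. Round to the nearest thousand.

497000

Weighted sum = 3175233000
Sum of weights = 6392
Weighted mean = 3175233000 / 6392 = 496751.1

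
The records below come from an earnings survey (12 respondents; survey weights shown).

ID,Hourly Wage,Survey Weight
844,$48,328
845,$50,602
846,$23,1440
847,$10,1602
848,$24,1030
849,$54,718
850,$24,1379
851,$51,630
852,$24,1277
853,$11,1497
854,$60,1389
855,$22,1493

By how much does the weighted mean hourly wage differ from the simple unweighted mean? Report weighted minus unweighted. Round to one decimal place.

-4.5

Unweighted sum = 401
Unweighted mean = 401 / 12 = 33.416667
Weighted sum = 48×328 + 50×602 + 23×1440 + 10×1602 + 24×1030 + 54×718 + 24×1379 + 51×630 + 24×1277 + 11×1497 + 60×1389 + 22×1493
  = 387003
Sum of weights = 13385
Weighted mean = 387003 / 13385 = 28.913186
Difference (weighted minus unweighted) = -4.5034803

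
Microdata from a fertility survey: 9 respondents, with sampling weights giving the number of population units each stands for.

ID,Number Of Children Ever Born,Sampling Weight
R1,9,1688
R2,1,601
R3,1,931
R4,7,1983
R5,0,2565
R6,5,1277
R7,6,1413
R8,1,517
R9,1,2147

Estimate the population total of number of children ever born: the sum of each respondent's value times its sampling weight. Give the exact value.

48132

Weighted total = 9×1688 + 1×601 + 1×931 + 7×1983 + 0×2565 + 5×1277 + 6×1413 + 1×517 + 1×2147
  = 15192 + 601 + 931 + 13881 + 0 + 6385 + 8478 + 517 + 2147 = 48132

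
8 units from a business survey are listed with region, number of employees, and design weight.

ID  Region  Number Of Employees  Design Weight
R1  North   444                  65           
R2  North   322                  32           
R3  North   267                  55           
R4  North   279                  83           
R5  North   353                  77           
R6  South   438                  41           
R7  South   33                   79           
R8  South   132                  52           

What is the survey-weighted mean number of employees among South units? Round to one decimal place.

159.5

South rows: R6, R7, R8
Weighted sum = 438×41 + 33×79 + 132×52
  = 27429
Sum of weights = 41 + 79 + 52 = 172
Weighted mean = 27429 / 172 = 159.47093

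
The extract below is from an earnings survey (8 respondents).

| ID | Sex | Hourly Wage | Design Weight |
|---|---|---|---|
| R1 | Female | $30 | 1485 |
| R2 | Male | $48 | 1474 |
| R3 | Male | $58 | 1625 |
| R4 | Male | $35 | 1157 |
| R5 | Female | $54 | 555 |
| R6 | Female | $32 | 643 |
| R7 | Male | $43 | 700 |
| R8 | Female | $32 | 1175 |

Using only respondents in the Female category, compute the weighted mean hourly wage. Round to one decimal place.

Female rows: R1, R5, R6, R8
Weighted sum = 30×1485 + 54×555 + 32×643 + 32×1175
  = 132696
Sum of weights = 1485 + 555 + 643 + 1175 = 3858
Weighted mean = 132696 / 3858 = 34.395023

34.4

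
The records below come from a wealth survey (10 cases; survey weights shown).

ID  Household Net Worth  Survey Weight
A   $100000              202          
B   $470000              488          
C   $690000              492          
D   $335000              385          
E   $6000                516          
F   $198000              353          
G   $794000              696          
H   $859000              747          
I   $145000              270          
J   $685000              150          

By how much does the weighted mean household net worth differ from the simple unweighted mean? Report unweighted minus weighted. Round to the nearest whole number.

-66613

Unweighted sum = 100000 + 470000 + 690000 + 335000 + 6000 + 198000 + 794000 + 859000 + 145000 + 685000 = 4282000
Unweighted mean = 4282000 / 10 = 428200
Weighted sum = 100000×202 + 470000×488 + 690000×492 + 335000×385 + 6000×516 + 198000×353 + 794000×696 + 859000×747 + 145000×270 + 685000×150
  = 20200000 + 229360000 + 339480000 + 128975000 + 3096000 + 69894000 + 552624000 + 641673000 + 39150000 + 102750000 = 2127202000
Sum of weights = 202 + 488 + 492 + 385 + 516 + 353 + 696 + 747 + 270 + 150 = 4299
Weighted mean = 2127202000 / 4299 = 494813.21
Difference (unweighted minus weighted) = -66613.212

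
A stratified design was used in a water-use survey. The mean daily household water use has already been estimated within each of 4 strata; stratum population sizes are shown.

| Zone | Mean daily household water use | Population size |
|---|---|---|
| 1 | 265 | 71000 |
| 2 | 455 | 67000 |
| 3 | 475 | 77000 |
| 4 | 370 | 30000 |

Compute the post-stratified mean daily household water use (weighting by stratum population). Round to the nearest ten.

Σ Nₕ·x̄ₕ = 265×71000 + 455×67000 + 475×77000 + 370×30000
  = 18815000 + 30485000 + 36575000 + 11100000 = 96975000
Σ Nₕ = 71000 + 67000 + 77000 + 30000 = 245000
Overall mean = 96975000 / 245000 = 395.81633

400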